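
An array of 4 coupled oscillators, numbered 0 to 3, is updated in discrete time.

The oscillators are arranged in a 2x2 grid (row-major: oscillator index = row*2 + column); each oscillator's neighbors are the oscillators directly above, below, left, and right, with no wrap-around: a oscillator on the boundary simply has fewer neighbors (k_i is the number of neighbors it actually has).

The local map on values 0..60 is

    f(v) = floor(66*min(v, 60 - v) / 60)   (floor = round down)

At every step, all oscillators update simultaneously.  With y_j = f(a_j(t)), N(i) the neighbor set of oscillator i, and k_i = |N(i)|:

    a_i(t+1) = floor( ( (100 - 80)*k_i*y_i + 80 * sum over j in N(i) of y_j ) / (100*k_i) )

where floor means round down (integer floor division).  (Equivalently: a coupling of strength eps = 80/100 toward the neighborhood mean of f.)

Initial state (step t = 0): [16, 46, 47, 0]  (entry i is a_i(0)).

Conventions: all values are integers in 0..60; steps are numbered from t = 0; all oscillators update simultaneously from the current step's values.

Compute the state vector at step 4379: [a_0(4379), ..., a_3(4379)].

Answer: [31, 31, 31, 31]
Key observation: The state at step 21, [31, 31, 31, 31], reappears at step 22: the system is in a cycle of period 1 from step 21 on.  Therefore the state at step 4379 equals the state at step 21 + ((4379 - 21) mod 1) = 21, which is [31, 31, 31, 31].

Derivation:
t=0: [16, 46, 47, 0]
t=1: [15, 9, 9, 11]
t=2: [10, 13, 13, 9]
t=3: [13, 10, 10, 13]
t=4: [11, 13, 13, 11]
t=5: [13, 12, 12, 13]
t=6: [13, 13, 13, 13]
t=7: [14, 14, 14, 14]
t=8: [15, 15, 15, 15]
t=9: [16, 16, 16, 16]
t=10: [17, 17, 17, 17]
t=11: [18, 18, 18, 18]
t=12: [19, 19, 19, 19]
t=13: [20, 20, 20, 20]
t=14: [22, 22, 22, 22]
t=15: [24, 24, 24, 24]
t=16: [26, 26, 26, 26]
t=17: [28, 28, 28, 28]
t=18: [30, 30, 30, 30]
t=19: [33, 33, 33, 33]
t=20: [29, 29, 29, 29]
t=21: [31, 31, 31, 31]
t=22: [31, 31, 31, 31]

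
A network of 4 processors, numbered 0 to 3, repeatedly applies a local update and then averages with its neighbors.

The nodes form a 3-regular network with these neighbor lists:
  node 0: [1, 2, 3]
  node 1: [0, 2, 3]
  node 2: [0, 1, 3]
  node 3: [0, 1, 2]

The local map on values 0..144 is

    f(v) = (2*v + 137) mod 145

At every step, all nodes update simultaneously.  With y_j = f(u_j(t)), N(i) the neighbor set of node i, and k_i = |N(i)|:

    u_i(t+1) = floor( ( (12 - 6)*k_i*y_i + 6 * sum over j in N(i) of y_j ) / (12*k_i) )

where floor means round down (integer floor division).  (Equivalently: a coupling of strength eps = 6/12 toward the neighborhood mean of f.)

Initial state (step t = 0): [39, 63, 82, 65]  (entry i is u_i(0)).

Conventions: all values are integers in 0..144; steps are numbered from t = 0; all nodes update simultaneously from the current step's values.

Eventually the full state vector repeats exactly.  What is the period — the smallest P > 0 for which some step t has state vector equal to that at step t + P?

Answer: 21
Key observation: The state at step 14, [81, 80, 81, 80], reappears at step 35 — and no state repeats earlier — so the cycle the system enters has period 21.

Derivation:
t=0: [39, 63, 82, 65]
t=1: [76, 92, 57, 94]
t=2: [100, 63, 88, 64]
t=3: [67, 90, 59, 91]
t=4: [90, 57, 85, 58]
t=5: [52, 78, 48, 79]
t=6: [64, 33, 61, 33]
t=7: [98, 77, 96, 77]
t=8: [28, 14, 27, 14]
t=9: [38, 29, 37, 29]
t=10: [61, 55, 61, 55]
t=11: [110, 106, 110, 106]
t=12: [64, 61, 64, 61]
t=13: [118, 116, 118, 116]
t=14: [81, 80, 81, 80]
t=15: [8, 7, 8, 7]
t=16: [7, 6, 7, 6]
t=17: [5, 4, 5, 4]
t=18: [1, 0, 1, 0]
t=19: [138, 137, 138, 137]
t=20: [122, 121, 122, 121]
t=21: [90, 89, 90, 89]
t=22: [26, 25, 26, 25]
t=23: [43, 42, 43, 42]
t=24: [77, 76, 77, 76]
t=25: [48, 96, 48, 96]
t=26: [71, 55, 71, 55]
t=27: [123, 112, 123, 112]
t=28: [85, 78, 85, 78]
t=29: [12, 7, 12, 7]
t=30: [12, 9, 12, 9]
t=31: [14, 12, 14, 12]
t=32: [18, 17, 18, 17]
t=33: [27, 26, 27, 26]
t=34: [45, 44, 45, 44]
t=35: [81, 80, 81, 80]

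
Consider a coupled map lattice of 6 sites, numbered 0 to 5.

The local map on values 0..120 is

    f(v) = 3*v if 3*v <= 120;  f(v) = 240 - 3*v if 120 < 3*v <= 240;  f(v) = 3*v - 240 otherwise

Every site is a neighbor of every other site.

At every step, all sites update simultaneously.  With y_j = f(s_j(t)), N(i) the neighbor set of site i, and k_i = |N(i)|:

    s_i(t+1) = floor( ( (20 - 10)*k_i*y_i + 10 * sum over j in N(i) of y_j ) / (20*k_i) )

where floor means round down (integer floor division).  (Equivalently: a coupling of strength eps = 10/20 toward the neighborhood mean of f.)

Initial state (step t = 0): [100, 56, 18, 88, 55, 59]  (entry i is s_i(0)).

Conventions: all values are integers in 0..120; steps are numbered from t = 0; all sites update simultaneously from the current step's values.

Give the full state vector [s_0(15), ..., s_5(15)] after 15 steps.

Simulating step by step:
t=0: [100, 56, 18, 88, 55, 59]
t=1: [58, 63, 56, 44, 64, 60]
t=2: [66, 60, 69, 83, 59, 64]
t=3: [42, 49, 38, 29, 50, 44]
t=4: [106, 97, 106, 95, 96, 103]
t=5: [68, 57, 68, 54, 56, 64]
t=6: [48, 61, 48, 65, 62, 53]
t=7: [81, 65, 81, 60, 64, 75]
t=8: [18, 35, 18, 41, 36, 23]
t=9: [72, 92, 72, 97, 93, 78]
t=10: [27, 32, 27, 38, 33, 20]
t=11: [85, 91, 85, 98, 92, 77]
t=12: [22, 29, 22, 37, 30, 19]
t=13: [74, 82, 74, 92, 83, 70]
t=14: [18, 14, 18, 26, 15, 23]
t=15: [55, 51, 55, 65, 52, 61]

Answer: [55, 51, 55, 65, 52, 61]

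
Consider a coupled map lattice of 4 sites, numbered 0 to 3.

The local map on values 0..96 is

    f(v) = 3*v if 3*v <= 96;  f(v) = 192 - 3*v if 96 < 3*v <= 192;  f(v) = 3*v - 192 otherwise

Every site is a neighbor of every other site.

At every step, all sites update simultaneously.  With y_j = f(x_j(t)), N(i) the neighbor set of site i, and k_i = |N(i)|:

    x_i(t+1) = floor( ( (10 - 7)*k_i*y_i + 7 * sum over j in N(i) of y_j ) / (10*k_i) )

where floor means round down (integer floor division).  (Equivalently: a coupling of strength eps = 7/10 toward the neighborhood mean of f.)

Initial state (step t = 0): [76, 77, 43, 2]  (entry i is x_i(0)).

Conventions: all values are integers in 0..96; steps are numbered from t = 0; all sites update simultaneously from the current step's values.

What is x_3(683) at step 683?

Simulating step by step:
t=0: [76, 77, 43, 2]
t=1: [36, 36, 37, 34]
t=2: [84, 84, 84, 85]
t=3: [60, 60, 60, 60]
t=4: [12, 12, 12, 12]
t=5: [36, 36, 36, 36]
t=6: [84, 84, 84, 84]
t=7: [60, 60, 60, 60]

Answer: x_3(683) = 60
Key observation: The state at step 3, [60, 60, 60, 60], reappears at step 7: the system is in a cycle of period 4 from step 3 on.  Therefore the state at step 683 equals the state at step 3 + ((683 - 3) mod 4) = 3, which is [60, 60, 60, 60].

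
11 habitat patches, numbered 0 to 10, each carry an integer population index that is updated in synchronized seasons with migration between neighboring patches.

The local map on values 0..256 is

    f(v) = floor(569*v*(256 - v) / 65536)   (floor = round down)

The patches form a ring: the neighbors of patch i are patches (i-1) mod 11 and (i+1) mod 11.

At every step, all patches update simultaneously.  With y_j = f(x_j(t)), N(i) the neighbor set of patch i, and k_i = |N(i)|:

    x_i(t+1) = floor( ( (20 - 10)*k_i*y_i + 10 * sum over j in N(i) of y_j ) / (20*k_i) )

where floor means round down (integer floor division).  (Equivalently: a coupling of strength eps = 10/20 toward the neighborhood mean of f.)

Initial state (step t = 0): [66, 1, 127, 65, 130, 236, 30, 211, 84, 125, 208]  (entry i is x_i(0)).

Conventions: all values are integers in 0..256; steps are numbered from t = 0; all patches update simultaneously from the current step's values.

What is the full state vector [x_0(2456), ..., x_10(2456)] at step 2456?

Simulating step by step:
t=0: [66, 1, 127, 65, 130, 236, 30, 211, 84, 125, 208]
t=1: [76, 63, 98, 124, 107, 70, 59, 86, 118, 123, 105]
t=2: [119, 115, 128, 139, 132, 116, 109, 123, 137, 140, 133]
t=3: [141, 140, 141, 141, 141, 140, 140, 141, 141, 140, 141]
t=4: [140, 140, 140, 140, 140, 140, 140, 140, 140, 140, 140]
t=5: [140, 140, 140, 140, 140, 140, 140, 140, 140, 140, 140]

Answer: [140, 140, 140, 140, 140, 140, 140, 140, 140, 140, 140]
Key observation: The state at step 4, [140, 140, 140, 140, 140, 140, 140, 140, 140, 140, 140], reappears at step 5: the system is in a cycle of period 1 from step 4 on.  Therefore the state at step 2456 equals the state at step 4 + ((2456 - 4) mod 1) = 4, which is [140, 140, 140, 140, 140, 140, 140, 140, 140, 140, 140].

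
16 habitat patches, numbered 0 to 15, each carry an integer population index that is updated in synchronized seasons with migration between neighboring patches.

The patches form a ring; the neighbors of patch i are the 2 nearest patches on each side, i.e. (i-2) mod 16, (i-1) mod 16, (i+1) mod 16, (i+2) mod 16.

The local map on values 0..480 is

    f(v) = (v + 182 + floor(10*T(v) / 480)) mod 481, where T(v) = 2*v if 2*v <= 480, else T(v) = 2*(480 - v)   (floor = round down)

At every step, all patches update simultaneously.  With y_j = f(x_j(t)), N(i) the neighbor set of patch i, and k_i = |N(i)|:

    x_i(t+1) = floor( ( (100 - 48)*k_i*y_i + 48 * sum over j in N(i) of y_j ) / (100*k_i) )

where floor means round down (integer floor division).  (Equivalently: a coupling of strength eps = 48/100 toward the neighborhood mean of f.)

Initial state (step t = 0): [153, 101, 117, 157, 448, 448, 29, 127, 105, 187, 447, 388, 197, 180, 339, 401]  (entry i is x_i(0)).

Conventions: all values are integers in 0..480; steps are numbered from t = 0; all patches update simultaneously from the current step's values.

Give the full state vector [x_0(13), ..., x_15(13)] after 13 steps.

Answer: [62, 87, 91, 96, 89, 85, 85, 89, 96, 92, 87, 62, 54, 44, 44, 53]

Derivation:
t=0: [153, 101, 117, 157, 448, 448, 29, 127, 105, 187, 447, 388, 197, 180, 339, 401]
t=1: [266, 280, 292, 286, 199, 200, 218, 286, 277, 297, 215, 201, 279, 267, 167, 179]
t=2: [380, 400, 214, 397, 355, 412, 419, 400, 398, 211, 370, 363, 436, 427, 394, 399]
t=3: [129, 137, 252, 134, 120, 106, 109, 142, 137, 250, 124, 124, 116, 116, 105, 103]
t=4: [325, 332, 382, 330, 321, 302, 303, 333, 333, 382, 327, 324, 302, 300, 296, 298]
t=5: [32, 39, 61, 38, 31, 19, 19, 38, 41, 62, 37, 32, 14, 10, 8, 13]
t=6: [214, 220, 232, 220, 215, 207, 207, 219, 223, 233, 220, 214, 199, 195, 194, 199]
t=7: [402, 408, 415, 410, 405, 401, 401, 409, 412, 417, 409, 403, 392, 388, 387, 392]
t=8: [105, 110, 114, 112, 109, 107, 107, 111, 113, 115, 110, 106, 98, 94, 94, 98]
t=9: [290, 294, 297, 297, 295, 294, 294, 296, 297, 298, 295, 291, 285, 281, 281, 285]
t=10: [363, 116, 61, 4, 3, 2, 2, 3, 4, 62, 117, 364, 418, 473, 472, 417]
t=11: [136, 231, 216, 206, 192, 184, 184, 192, 206, 217, 232, 137, 149, 148, 147, 148]
t=12: [347, 394, 394, 396, 384, 377, 377, 384, 396, 395, 395, 348, 345, 334, 334, 344]
t=13: [62, 87, 91, 96, 89, 85, 85, 89, 96, 92, 87, 62, 54, 44, 44, 53]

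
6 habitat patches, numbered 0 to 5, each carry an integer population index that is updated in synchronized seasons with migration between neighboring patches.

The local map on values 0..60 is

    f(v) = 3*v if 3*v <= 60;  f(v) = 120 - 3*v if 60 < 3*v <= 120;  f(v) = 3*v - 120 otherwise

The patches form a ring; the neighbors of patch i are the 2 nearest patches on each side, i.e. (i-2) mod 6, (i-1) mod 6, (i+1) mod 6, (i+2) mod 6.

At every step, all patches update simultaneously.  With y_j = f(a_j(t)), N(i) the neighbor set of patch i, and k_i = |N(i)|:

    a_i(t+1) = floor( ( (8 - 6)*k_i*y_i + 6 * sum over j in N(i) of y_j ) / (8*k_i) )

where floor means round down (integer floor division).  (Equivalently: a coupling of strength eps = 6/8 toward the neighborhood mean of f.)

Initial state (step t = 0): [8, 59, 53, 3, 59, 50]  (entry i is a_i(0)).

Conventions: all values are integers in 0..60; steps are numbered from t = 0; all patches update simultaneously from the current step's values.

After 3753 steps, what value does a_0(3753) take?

Simulating step by step:
t=0: [8, 59, 53, 3, 59, 50]
t=1: [40, 33, 37, 36, 33, 35]
t=2: [12, 12, 12, 15, 12, 13]
t=3: [36, 38, 37, 38, 38, 38]
t=4: [8, 7, 7, 6, 7, 7]
t=5: [21, 21, 21, 20, 21, 21]
t=6: [57, 57, 57, 57, 57, 57]
t=7: [51, 51, 51, 51, 51, 51]
t=8: [33, 33, 33, 33, 33, 33]
t=9: [21, 21, 21, 21, 21, 21]
t=10: [57, 57, 57, 57, 57, 57]

Answer: a_0(3753) = 21
Key observation: The state at step 6, [57, 57, 57, 57, 57, 57], reappears at step 10: the system is in a cycle of period 4 from step 6 on.  Therefore the state at step 3753 equals the state at step 6 + ((3753 - 6) mod 4) = 9, which is [21, 21, 21, 21, 21, 21].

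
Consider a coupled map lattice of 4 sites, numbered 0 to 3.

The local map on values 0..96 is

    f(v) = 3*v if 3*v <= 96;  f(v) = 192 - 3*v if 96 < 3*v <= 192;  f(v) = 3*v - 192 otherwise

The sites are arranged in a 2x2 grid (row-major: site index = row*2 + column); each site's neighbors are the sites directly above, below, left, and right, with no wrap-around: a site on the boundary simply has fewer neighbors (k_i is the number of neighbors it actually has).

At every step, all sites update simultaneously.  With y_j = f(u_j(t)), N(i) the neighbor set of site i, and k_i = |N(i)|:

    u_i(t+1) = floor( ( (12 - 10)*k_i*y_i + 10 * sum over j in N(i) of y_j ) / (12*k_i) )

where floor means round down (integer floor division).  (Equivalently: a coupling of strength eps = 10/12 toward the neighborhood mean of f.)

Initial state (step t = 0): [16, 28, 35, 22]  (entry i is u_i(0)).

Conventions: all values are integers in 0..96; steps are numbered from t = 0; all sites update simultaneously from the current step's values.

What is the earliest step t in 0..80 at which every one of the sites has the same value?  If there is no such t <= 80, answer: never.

Simulating step by step:
t=0: [16, 28, 35, 22]  (not all equal)
t=1: [79, 61, 62, 82]  (not all equal)
t=2: [13, 42, 42, 15]  (not all equal)
t=3: [61, 46, 46, 62]  (not all equal)
t=4: [46, 15, 15, 46]  (not all equal)
t=5: [46, 52, 52, 46]  (not all equal)
t=6: [39, 51, 51, 39]  (not all equal)
t=7: [45, 69, 69, 45]  (not all equal)
t=8: [22, 50, 50, 22]  (not all equal)
t=9: [46, 62, 62, 46]  (not all equal)
t=10: [14, 46, 46, 14]  (not all equal)
t=11: [52, 44, 44, 52]  (not all equal)
t=12: [56, 40, 40, 56]  (not all equal)
t=13: [64, 32, 32, 64]  (not all equal)
t=14: [80, 16, 16, 80]  (not all equal)
t=15: [48, 48, 48, 48]  (all equal)

Answer: 15
Key observation: Synchronization is absorbing here: once all sites are equal they stay equal, and step 15 is the first all-equal step.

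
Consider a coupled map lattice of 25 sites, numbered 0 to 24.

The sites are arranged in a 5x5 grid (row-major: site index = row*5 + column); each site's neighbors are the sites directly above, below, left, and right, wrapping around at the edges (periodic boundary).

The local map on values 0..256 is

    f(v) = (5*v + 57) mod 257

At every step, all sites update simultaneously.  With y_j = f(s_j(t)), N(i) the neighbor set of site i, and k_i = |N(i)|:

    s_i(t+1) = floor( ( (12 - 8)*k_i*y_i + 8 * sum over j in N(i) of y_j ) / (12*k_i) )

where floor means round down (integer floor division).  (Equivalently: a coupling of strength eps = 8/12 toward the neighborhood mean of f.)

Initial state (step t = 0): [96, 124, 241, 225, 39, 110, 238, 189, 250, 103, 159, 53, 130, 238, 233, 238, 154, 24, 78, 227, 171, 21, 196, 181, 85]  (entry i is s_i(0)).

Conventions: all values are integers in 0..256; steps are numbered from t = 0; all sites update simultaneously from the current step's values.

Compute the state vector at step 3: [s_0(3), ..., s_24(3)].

Simulating step by step:
t=0: [96, 124, 241, 225, 39, 110, 238, 189, 250, 103, 159, 53, 130, 238, 233, 238, 154, 24, 78, 227, 171, 21, 196, 181, 85]
t=1: [115, 160, 170, 167, 160, 94, 165, 188, 117, 112, 122, 113, 179, 172, 151, 146, 122, 133, 188, 192, 151, 115, 130, 160, 199]
t=2: [77, 109, 149, 113, 89, 85, 109, 168, 142, 79, 80, 135, 175, 144, 121, 104, 126, 194, 189, 133, 59, 118, 155, 122, 84]
t=3: [170, 102, 74, 149, 199, 186, 138, 130, 156, 210, 175, 176, 154, 134, 150, 133, 169, 189, 180, 179, 131, 113, 115, 154, 190]

Answer: [170, 102, 74, 149, 199, 186, 138, 130, 156, 210, 175, 176, 154, 134, 150, 133, 169, 189, 180, 179, 131, 113, 115, 154, 190]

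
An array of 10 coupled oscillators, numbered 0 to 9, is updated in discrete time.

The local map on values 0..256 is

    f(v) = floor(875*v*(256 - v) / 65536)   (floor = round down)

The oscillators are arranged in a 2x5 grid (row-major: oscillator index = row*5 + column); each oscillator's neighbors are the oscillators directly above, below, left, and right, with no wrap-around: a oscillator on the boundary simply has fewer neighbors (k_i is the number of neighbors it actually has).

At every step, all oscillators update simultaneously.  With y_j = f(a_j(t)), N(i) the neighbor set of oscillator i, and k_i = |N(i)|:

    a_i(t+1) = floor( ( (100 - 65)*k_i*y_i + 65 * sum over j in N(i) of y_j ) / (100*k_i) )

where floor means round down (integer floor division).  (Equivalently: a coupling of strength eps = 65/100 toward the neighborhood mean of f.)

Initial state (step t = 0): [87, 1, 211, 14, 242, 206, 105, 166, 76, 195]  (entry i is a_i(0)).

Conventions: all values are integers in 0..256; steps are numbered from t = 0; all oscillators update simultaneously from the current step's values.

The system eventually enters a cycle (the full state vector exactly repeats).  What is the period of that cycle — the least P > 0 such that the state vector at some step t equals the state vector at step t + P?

Answer: 2
Key observation: The state at step 18, [216, 216, 216, 216, 216, 216, 216, 216, 216, 216], reappears at step 20 — and no state repeats earlier — so the cycle the system enters has period 2.

Derivation:
t=0: [87, 1, 211, 14, 242, 206, 105, 166, 76, 195]
t=1: [114, 116, 97, 92, 81, 180, 147, 182, 150, 129]
t=2: [204, 212, 200, 201, 202, 203, 199, 199, 203, 206]
t=3: [136, 138, 143, 146, 143, 144, 143, 148, 144, 141]
t=4: [216, 216, 214, 214, 215, 215, 215, 214, 214, 215]
t=5: [115, 116, 118, 119, 117, 116, 117, 119, 119, 117]
t=6: [216, 216, 216, 217, 217, 216, 216, 217, 217, 217]
t=7: [115, 115, 113, 112, 112, 115, 114, 113, 112, 112]
t=8: [216, 215, 215, 215, 215, 216, 215, 215, 215, 215]
t=9: [115, 116, 117, 117, 117, 115, 116, 117, 117, 117]
t=10: [216, 216, 216, 217, 217, 216, 216, 216, 217, 217]
t=11: [115, 115, 114, 112, 112, 115, 115, 114, 112, 112]
t=12: [216, 216, 215, 215, 215, 216, 216, 215, 215, 215]
t=13: [115, 115, 116, 117, 117, 115, 115, 116, 117, 117]
t=14: [216, 216, 216, 216, 217, 216, 216, 216, 216, 217]
t=15: [115, 115, 115, 114, 112, 115, 115, 115, 114, 112]
t=16: [216, 216, 216, 215, 215, 216, 216, 216, 215, 215]
t=17: [115, 115, 115, 116, 117, 115, 115, 115, 116, 117]
t=18: [216, 216, 216, 216, 216, 216, 216, 216, 216, 216]
t=19: [115, 115, 115, 115, 115, 115, 115, 115, 115, 115]
t=20: [216, 216, 216, 216, 216, 216, 216, 216, 216, 216]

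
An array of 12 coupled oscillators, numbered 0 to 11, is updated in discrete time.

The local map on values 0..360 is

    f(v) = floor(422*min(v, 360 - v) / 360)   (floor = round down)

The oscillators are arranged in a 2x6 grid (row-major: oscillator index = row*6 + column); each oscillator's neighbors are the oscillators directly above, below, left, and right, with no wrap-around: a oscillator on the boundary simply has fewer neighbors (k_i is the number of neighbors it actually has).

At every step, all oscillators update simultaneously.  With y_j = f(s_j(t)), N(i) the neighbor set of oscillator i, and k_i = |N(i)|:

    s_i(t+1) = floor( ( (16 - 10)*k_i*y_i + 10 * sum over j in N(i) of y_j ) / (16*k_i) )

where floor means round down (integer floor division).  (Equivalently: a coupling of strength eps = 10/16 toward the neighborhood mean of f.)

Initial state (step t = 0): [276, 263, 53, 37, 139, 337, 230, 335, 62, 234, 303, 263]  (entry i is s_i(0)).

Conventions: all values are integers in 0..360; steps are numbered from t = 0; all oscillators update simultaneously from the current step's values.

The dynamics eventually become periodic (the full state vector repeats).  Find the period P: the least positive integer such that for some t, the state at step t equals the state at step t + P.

Answer: 4
Key observation: The state at step 27, [207, 207, 207, 207, 207, 208, 207, 207, 207, 207, 207, 208], reappears at step 31 — and no state repeats earlier — so the cycle the system enters has period 4.

Derivation:
t=0: [276, 263, 53, 37, 139, 337, 230, 335, 62, 234, 303, 263]
t=1: [119, 81, 70, 93, 88, 95, 96, 81, 76, 92, 112, 71]
t=2: [116, 100, 91, 101, 111, 99, 114, 96, 92, 108, 110, 106]
t=3: [128, 117, 111, 119, 124, 122, 127, 116, 111, 120, 127, 122]
t=4: [145, 137, 133, 138, 143, 143, 144, 137, 133, 139, 144, 144]
t=5: [165, 160, 157, 161, 165, 167, 165, 160, 157, 161, 166, 167]
t=6: [191, 187, 185, 188, 192, 194, 191, 187, 185, 188, 192, 194]
t=7: [199, 201, 203, 200, 196, 194, 199, 201, 203, 200, 196, 194]
t=8: [187, 186, 185, 187, 191, 193, 187, 186, 185, 187, 191, 193]
t=9: [202, 203, 203, 201, 198, 195, 202, 203, 203, 201, 198, 195]
t=10: [184, 184, 184, 186, 189, 191, 184, 184, 184, 186, 189, 191]
t=11: [206, 206, 205, 203, 200, 198, 206, 206, 205, 203, 200, 198]
t=12: [180, 180, 181, 184, 186, 188, 180, 180, 181, 184, 186, 188]
t=13: [211, 210, 208, 206, 203, 201, 211, 210, 208, 206, 203, 201]
t=14: [174, 175, 177, 180, 183, 185, 174, 175, 177, 180, 183, 185]
t=15: [203, 205, 207, 209, 207, 205, 203, 205, 207, 209, 207, 205]
t=16: [183, 181, 179, 177, 179, 180, 183, 181, 179, 177, 179, 180]
t=17: [207, 208, 208, 207, 209, 210, 207, 208, 208, 207, 209, 210]
t=18: [178, 178, 178, 178, 177, 175, 178, 178, 178, 178, 177, 175]
t=19: [208, 208, 208, 207, 206, 205, 208, 208, 208, 207, 206, 205]
t=20: [178, 178, 178, 179, 180, 180, 178, 178, 178, 179, 180, 180]
t=21: [208, 208, 208, 209, 210, 211, 208, 208, 208, 209, 210, 211]
t=22: [178, 178, 177, 176, 175, 174, 178, 178, 177, 176, 175, 174]
t=23: [208, 207, 207, 206, 204, 203, 208, 207, 207, 206, 204, 203]
t=24: [178, 178, 179, 180, 182, 183, 178, 178, 179, 180, 182, 183]
t=25: [208, 208, 209, 209, 208, 207, 208, 208, 209, 209, 208, 207]
t=26: [178, 177, 177, 177, 178, 178, 178, 177, 177, 177, 178, 178]
t=27: [207, 207, 207, 207, 207, 208, 207, 207, 207, 207, 207, 208]
t=28: [179, 179, 179, 179, 178, 178, 179, 179, 179, 179, 178, 178]
t=29: [209, 209, 209, 208, 208, 208, 209, 209, 209, 208, 208, 208]
t=30: [177, 177, 177, 177, 178, 178, 177, 177, 177, 177, 178, 178]
t=31: [207, 207, 207, 207, 207, 208, 207, 207, 207, 207, 207, 208]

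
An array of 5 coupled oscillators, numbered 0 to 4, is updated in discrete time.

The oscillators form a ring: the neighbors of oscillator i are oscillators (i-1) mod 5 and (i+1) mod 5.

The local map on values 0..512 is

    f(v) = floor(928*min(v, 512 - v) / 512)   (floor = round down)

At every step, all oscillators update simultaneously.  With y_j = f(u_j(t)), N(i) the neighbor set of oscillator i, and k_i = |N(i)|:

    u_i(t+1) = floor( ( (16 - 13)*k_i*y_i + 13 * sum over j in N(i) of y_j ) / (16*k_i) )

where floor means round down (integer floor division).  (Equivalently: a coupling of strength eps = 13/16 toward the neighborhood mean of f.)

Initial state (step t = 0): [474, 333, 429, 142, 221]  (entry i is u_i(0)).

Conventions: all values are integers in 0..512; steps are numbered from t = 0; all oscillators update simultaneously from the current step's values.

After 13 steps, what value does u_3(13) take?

Answer: u_3(13) = 290

Derivation:
t=0: [474, 333, 429, 142, 221]
t=1: [306, 149, 264, 271, 207]
t=2: [331, 384, 371, 416, 398]
t=3: [239, 280, 212, 219, 242]
t=4: [429, 410, 403, 408, 418]
t=5: [171, 175, 188, 184, 169]
t=6: [311, 323, 327, 324, 318]
t=7: [349, 348, 339, 342, 351]
t=8: [294, 302, 304, 303, 299]
t=9: [385, 384, 378, 380, 386]
t=10: [230, 235, 236, 235, 233]
t=11: [422, 422, 425, 424, 420]
t=12: [164, 160, 160, 161, 161]
t=13: [291, 292, 290, 290, 293]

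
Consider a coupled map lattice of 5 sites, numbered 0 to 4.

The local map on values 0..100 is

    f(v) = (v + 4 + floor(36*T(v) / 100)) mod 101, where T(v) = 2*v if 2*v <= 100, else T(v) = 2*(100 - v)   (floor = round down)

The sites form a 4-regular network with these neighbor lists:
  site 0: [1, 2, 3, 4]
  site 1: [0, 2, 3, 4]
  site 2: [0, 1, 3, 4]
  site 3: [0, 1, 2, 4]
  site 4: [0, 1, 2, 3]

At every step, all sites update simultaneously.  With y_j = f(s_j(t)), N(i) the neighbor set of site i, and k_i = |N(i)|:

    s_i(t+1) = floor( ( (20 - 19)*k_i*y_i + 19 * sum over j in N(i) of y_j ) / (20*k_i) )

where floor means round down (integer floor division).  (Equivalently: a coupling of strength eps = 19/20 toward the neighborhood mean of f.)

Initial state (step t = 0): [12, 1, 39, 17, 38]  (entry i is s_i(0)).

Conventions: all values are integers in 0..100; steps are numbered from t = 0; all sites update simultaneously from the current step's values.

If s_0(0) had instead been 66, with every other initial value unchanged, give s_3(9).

Answer: s_3(9) = 73
Key observation: This trace re-runs the system from the modified initial state.

Derivation:
t=0: [66, 1, 39, 17, 38]
t=1: [46, 63, 51, 58, 51]
t=2: [90, 88, 89, 89, 89]
t=3: [95, 76, 76, 76, 76]
t=4: [92, 74, 74, 74, 74]
t=5: [91, 73, 73, 73, 73]
t=6: [91, 73, 73, 73, 73]
t=7: [91, 73, 73, 73, 73]
t=8: [91, 73, 73, 73, 73]
t=9: [91, 73, 73, 73, 73]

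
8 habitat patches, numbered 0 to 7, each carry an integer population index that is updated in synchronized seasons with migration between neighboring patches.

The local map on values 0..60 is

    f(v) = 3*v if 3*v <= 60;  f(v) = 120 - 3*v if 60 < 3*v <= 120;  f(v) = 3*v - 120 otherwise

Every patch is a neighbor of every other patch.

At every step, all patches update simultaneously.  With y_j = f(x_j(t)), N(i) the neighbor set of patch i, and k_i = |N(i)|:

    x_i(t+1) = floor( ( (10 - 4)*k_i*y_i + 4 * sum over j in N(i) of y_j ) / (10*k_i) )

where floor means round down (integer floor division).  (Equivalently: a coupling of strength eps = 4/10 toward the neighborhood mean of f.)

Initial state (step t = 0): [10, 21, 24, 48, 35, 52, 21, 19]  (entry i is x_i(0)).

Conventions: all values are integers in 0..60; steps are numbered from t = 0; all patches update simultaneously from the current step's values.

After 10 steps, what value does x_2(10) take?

Answer: x_2(10) = 16

Derivation:
t=0: [10, 21, 24, 48, 35, 52, 21, 19]
t=1: [34, 49, 44, 31, 26, 38, 49, 49]
t=2: [20, 25, 17, 25, 33, 13, 25, 25]
t=3: [52, 44, 47, 44, 31, 41, 44, 44]
t=4: [27, 14, 19, 14, 22, 9, 14, 14]
t=5: [40, 42, 50, 42, 49, 34, 42, 42]
t=6: [5, 8, 21, 8, 20, 15, 8, 8]
t=7: [23, 28, 46, 28, 48, 40, 28, 28]
t=8: [41, 33, 23, 33, 26, 13, 33, 33]
t=9: [14, 23, 40, 23, 35, 33, 23, 23]
t=10: [38, 43, 16, 43, 24, 27, 43, 43]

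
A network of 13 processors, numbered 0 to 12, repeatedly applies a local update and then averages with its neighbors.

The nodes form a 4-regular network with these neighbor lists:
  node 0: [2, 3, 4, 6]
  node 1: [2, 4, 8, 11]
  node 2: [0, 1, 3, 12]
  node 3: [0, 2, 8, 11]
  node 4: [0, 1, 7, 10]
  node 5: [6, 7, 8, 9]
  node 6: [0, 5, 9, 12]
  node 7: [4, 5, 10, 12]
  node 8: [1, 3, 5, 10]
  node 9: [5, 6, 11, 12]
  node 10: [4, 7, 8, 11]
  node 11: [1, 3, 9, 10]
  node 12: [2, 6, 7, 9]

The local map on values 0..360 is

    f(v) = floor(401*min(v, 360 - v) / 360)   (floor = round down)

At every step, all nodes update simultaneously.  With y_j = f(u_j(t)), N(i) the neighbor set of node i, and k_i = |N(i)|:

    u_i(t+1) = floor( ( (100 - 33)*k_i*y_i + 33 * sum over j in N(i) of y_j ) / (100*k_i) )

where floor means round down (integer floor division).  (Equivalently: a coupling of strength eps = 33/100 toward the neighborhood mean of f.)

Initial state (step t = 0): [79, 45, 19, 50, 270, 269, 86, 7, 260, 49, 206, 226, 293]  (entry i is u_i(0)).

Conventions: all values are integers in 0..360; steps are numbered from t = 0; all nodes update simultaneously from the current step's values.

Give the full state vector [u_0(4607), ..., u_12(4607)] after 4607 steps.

Answer: [188, 188, 188, 188, 188, 188, 188, 188, 188, 188, 188, 188, 188]
Key observation: The state at step 18, [191, 191, 191, 191, 191, 191, 191, 191, 191, 191, 191, 191, 191], reappears at step 20: the system is in a cycle of period 2 from step 18 on.  Therefore the state at step 4607 equals the state at step 18 + ((4607 - 18) mod 2) = 19, which is [188, 188, 188, 188, 188, 188, 188, 188, 188, 188, 188, 188, 188].

Derivation:
t=0: [79, 45, 19, 50, 270, 269, 86, 7, 260, 49, 206, 226, 293]
t=1: [80, 64, 36, 67, 92, 89, 89, 41, 105, 70, 144, 127, 64]
t=2: [85, 80, 51, 81, 98, 94, 94, 65, 111, 85, 140, 125, 69]
t=3: [92, 94, 66, 94, 106, 102, 100, 84, 118, 97, 140, 128, 77]
t=4: [101, 107, 81, 106, 116, 112, 108, 101, 127, 109, 143, 133, 88]
t=5: [112, 121, 97, 119, 127, 123, 117, 117, 137, 121, 150, 141, 102]
t=6: [125, 135, 113, 133, 140, 136, 129, 133, 148, 134, 159, 151, 117]
t=7: [140, 150, 130, 148, 154, 151, 142, 149, 161, 148, 170, 164, 133]
t=8: [156, 167, 148, 164, 170, 167, 158, 166, 176, 164, 184, 178, 151]
t=9: [174, 186, 168, 182, 187, 185, 175, 184, 193, 181, 194, 194, 170]
t=10: [192, 191, 189, 194, 191, 193, 193, 193, 188, 196, 185, 187, 190]
t=11: [187, 188, 189, 185, 188, 186, 186, 187, 190, 184, 192, 190, 188]
t=12: [192, 190, 190, 192, 190, 192, 193, 191, 189, 194, 188, 189, 191]
t=13: [187, 189, 188, 187, 188, 187, 186, 188, 189, 185, 190, 189, 187]
t=14: [191, 190, 191, 191, 190, 192, 192, 191, 190, 193, 189, 190, 192]
t=15: [188, 188, 188, 188, 188, 187, 187, 188, 188, 186, 189, 188, 187]
t=16: [191, 191, 191, 191, 190, 191, 192, 191, 191, 192, 190, 191, 191]
t=17: [188, 188, 188, 188, 188, 187, 187, 188, 188, 187, 188, 188, 187]
t=18: [191, 191, 191, 191, 191, 191, 191, 191, 191, 191, 191, 191, 191]
t=19: [188, 188, 188, 188, 188, 188, 188, 188, 188, 188, 188, 188, 188]
t=20: [191, 191, 191, 191, 191, 191, 191, 191, 191, 191, 191, 191, 191]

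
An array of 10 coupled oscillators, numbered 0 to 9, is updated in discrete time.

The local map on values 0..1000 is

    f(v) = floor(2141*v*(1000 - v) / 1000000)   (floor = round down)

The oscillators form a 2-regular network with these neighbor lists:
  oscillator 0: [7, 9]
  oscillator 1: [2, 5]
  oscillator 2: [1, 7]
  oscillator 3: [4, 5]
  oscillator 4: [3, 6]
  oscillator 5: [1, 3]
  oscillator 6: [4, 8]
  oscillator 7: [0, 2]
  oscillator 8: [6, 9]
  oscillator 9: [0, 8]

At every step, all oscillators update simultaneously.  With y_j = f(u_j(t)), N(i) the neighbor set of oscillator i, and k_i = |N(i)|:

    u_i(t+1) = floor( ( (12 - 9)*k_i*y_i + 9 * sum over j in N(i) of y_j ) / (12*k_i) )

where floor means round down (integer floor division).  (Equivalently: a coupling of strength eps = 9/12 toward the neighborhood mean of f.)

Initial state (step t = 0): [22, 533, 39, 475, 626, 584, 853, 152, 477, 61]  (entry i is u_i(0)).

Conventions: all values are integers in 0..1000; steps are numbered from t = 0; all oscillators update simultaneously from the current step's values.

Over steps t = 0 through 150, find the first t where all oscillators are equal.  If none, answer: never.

Answer: never
Key observation: The state at step 5 reappears at step 7 — the system is in a cycle of period 2 from step 5 on.  No step 0..7 is synchronized, and the cycle repeats forever, so no step up to 150 (or ever) has all oscillators equal.

Derivation:
t=0: [22, 533, 39, 475, 626, 584, 853, 152, 477, 61]  (not all equal)
t=1: [160, 358, 322, 516, 425, 529, 455, 116, 279, 248]  (not all equal)
t=2: [303, 498, 383, 529, 529, 518, 489, 337, 455, 368]  (not all equal)
t=3: [478, 523, 506, 533, 533, 534, 532, 478, 519, 492]  (not all equal)
t=4: [534, 533, 534, 532, 532, 532, 533, 534, 534, 534]  (not all equal)
t=5: [532, 532, 532, 533, 532, 532, 532, 532, 532, 532]  (not all equal)
t=6: [533, 533, 533, 532, 532, 532, 533, 533, 533, 533]  (not all equal)
t=7: [532, 532, 532, 533, 532, 532, 532, 532, 532, 532]  (not all equal)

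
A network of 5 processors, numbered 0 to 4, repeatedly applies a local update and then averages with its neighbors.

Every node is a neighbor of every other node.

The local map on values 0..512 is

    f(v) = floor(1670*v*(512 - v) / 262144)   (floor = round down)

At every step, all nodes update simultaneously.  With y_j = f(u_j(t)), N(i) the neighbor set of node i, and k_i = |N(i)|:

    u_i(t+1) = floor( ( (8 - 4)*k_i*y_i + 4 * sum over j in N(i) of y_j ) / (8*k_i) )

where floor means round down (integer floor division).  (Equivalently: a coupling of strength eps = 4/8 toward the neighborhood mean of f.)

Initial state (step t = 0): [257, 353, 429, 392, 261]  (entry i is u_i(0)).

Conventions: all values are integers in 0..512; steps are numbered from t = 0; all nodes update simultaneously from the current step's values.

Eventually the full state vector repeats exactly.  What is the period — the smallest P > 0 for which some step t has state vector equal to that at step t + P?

Answer: 2
Key observation: The state at step 14, [417, 417, 417, 417, 417], reappears at step 16 — and no state repeats earlier — so the cycle the system enters has period 2.

Derivation:
t=0: [257, 353, 429, 392, 261]
t=1: [370, 348, 299, 326, 370]
t=2: [353, 363, 379, 372, 353]
t=3: [347, 342, 334, 337, 347]
t=4: [367, 370, 373, 372, 367]
t=5: [336, 334, 332, 333, 336]
t=6: [377, 377, 378, 378, 377]
t=7: [323, 323, 322, 322, 323]
t=8: [388, 388, 388, 388, 388]
t=9: [306, 306, 306, 306, 306]
t=10: [401, 401, 401, 401, 401]
t=11: [283, 283, 283, 283, 283]
t=12: [412, 412, 412, 412, 412]
t=13: [262, 262, 262, 262, 262]
t=14: [417, 417, 417, 417, 417]
t=15: [252, 252, 252, 252, 252]
t=16: [417, 417, 417, 417, 417]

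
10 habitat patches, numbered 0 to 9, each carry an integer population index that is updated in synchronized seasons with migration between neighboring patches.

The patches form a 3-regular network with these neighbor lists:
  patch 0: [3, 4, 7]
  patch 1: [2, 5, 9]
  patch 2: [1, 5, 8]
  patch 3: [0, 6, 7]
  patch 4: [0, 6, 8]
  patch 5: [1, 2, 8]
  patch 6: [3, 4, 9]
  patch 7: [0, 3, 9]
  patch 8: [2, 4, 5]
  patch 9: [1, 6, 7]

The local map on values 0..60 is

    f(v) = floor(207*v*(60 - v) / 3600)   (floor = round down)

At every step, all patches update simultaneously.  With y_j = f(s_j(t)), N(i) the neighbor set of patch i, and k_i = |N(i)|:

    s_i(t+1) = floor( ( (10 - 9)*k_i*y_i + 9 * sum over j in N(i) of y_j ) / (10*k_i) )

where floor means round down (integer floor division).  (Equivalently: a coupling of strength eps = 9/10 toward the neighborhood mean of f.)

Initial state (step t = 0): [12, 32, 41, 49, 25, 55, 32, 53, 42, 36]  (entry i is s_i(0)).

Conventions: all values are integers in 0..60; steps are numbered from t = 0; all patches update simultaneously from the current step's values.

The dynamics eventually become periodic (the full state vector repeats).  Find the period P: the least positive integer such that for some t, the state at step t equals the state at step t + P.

Answer: 4
Key observation: The state at step 6, [51, 51, 51, 51, 51, 51, 51, 51, 51, 51], reappears at step 10 — and no state repeats earlier — so the cycle the system enters has period 4.

Derivation:
t=0: [12, 32, 41, 49, 25, 55, 32, 53, 42, 36]
t=1: [33, 37, 37, 34, 43, 42, 43, 35, 37, 41]
t=2: [47, 45, 46, 47, 46, 47, 45, 48, 44, 46]
t=3: [35, 36, 37, 35, 37, 38, 36, 35, 36, 36]
t=4: [49, 48, 48, 49, 49, 48, 49, 49, 48, 49]
t=5: [30, 32, 33, 30, 30, 33, 30, 30, 32, 30]
t=6: [51, 51, 51, 51, 51, 51, 51, 51, 51, 51]
t=7: [26, 26, 26, 26, 26, 26, 26, 26, 26, 26]
t=8: [50, 50, 50, 50, 50, 50, 50, 50, 50, 50]
t=9: [28, 28, 28, 28, 28, 28, 28, 28, 28, 28]
t=10: [51, 51, 51, 51, 51, 51, 51, 51, 51, 51]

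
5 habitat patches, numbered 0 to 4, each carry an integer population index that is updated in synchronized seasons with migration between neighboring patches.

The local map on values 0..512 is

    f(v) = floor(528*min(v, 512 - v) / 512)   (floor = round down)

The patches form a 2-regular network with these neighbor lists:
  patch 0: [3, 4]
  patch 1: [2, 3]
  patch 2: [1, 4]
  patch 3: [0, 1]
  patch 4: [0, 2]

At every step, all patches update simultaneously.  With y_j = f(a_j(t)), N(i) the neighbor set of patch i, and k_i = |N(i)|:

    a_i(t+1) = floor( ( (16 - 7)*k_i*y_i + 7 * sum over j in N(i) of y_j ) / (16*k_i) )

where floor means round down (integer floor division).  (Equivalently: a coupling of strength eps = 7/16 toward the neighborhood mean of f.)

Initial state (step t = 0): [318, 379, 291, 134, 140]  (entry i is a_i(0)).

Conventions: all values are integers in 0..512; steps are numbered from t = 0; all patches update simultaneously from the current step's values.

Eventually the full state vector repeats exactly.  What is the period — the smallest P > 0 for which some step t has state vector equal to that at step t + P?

Answer: 2
Key observation: The state at step 17, [257, 257, 257, 257, 257], reappears at step 19 — and no state repeats earlier — so the cycle the system enters has period 2.

Derivation:
t=0: [318, 379, 291, 134, 140]
t=1: [174, 156, 189, 151, 174]
t=2: [173, 166, 183, 161, 182]
t=3: [177, 173, 184, 169, 185]
t=4: [182, 179, 186, 176, 188]
t=5: [187, 184, 189, 182, 191]
t=6: [191, 189, 193, 188, 194]
t=7: [196, 194, 198, 193, 198]
t=8: [201, 200, 203, 199, 203]
t=9: [207, 206, 208, 205, 208]
t=10: [212, 212, 213, 211, 213]
t=11: [218, 218, 218, 217, 218]
t=12: [223, 223, 224, 223, 224]
t=13: [229, 229, 230, 229, 230]
t=14: [236, 236, 236, 236, 236]
t=15: [243, 243, 243, 243, 243]
t=16: [250, 250, 250, 250, 250]
t=17: [257, 257, 257, 257, 257]
t=18: [262, 262, 262, 262, 262]
t=19: [257, 257, 257, 257, 257]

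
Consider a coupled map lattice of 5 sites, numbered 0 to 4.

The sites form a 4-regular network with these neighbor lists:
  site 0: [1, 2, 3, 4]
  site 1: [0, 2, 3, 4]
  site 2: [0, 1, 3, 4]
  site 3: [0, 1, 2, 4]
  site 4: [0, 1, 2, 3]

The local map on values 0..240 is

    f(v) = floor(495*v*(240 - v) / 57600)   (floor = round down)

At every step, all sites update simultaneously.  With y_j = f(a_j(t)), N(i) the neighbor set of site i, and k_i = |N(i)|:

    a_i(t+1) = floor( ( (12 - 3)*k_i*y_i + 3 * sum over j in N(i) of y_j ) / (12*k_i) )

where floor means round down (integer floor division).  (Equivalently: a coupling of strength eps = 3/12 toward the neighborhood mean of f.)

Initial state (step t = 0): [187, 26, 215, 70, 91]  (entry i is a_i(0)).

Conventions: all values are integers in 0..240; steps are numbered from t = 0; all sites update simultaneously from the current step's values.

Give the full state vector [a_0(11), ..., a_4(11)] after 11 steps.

Simulating step by step:
t=0: [187, 26, 215, 70, 91]
t=1: [83, 57, 56, 94, 104]
t=2: [109, 94, 93, 113, 116]
t=3: [121, 118, 118, 122, 122]
t=4: [123, 123, 123, 123, 123]
t=5: [123, 123, 123, 123, 123]
t=6: [123, 123, 123, 123, 123]
t=7: [123, 123, 123, 123, 123]
t=8: [123, 123, 123, 123, 123]
t=9: [123, 123, 123, 123, 123]
t=10: [123, 123, 123, 123, 123]
t=11: [123, 123, 123, 123, 123]

Answer: [123, 123, 123, 123, 123]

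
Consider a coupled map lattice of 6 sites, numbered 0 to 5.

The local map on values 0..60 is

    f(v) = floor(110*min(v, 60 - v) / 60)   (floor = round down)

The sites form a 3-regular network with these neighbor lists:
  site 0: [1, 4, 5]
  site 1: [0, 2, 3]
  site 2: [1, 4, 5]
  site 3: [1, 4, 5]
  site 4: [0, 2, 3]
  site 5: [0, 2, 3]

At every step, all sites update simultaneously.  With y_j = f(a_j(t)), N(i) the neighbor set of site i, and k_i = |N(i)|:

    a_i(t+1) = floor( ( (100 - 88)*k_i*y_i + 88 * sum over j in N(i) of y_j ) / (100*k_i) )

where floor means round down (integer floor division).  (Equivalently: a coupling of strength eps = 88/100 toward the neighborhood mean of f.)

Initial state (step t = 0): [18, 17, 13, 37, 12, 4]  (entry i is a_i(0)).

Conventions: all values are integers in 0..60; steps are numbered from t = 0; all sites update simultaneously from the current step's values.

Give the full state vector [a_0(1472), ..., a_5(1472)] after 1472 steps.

Answer: [38, 39, 38, 38, 39, 39]
Key observation: The state at step 8, [38, 39, 38, 38, 39, 39], reappears at step 9: the system is in a cycle of period 1 from step 8 on.  Therefore the state at step 1472 equals the state at step 8 + ((1472 - 8) mod 1) = 8, which is [38, 39, 38, 38, 39, 39].

Derivation:
t=0: [18, 17, 13, 37, 12, 4]
t=1: [21, 32, 20, 22, 31, 29]
t=2: [50, 39, 50, 50, 39, 39]
t=3: [35, 20, 35, 35, 20, 20]
t=4: [37, 43, 37, 37, 43, 43]
t=5: [32, 40, 32, 32, 40, 40]
t=6: [37, 49, 37, 37, 49, 49]
t=7: [22, 39, 22, 22, 39, 39]
t=8: [38, 39, 38, 38, 39, 39]
t=9: [38, 39, 38, 38, 39, 39]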